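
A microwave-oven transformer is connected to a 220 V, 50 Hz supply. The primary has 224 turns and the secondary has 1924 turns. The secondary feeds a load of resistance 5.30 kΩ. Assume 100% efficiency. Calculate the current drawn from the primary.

V_s = V_p × N_s/N_p = 220 × 1924/224 = 1889.6 V.
I_s = V_s/R = 1889.6/5300 = 0.35654 A.
For an ideal transformer I_p N_p = I_s N_s, so I_p = 0.35654 × 1924/224 = 3.06 A.

I_p ≈ 3.06 A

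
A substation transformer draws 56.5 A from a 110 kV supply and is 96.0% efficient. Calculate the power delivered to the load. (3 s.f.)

P_out ≈ 5.97×10^6 W

P_in = V_p I_p = 110000 × 56.5 = 6.2150×10^6 W.
P_out = η P_in = 0.960 × 6.2150×10^6 = 5.97×10^6 W.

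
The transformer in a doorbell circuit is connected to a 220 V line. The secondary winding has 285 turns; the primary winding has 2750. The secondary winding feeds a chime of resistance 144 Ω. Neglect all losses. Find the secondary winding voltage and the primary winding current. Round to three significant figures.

V_s ≈ 22.8 V, I_p ≈ 0.0164 A

V_s = V_p × N_s/N_p = 220 × 285/2750 = 22.800 V.
I_s = V_s/R = 22.800/144 = 0.15833 A.
I_p = I_s × N_s/N_p = 0.15833 × 285/2750 = 0.0164 A.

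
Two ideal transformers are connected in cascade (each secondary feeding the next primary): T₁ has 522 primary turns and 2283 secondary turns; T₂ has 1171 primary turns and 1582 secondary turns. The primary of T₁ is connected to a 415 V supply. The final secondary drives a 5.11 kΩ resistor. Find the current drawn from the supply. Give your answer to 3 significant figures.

I_supply ≈ 2.84 A

Secondary of T₁: V = 415.00 × 2283/522 = 1815.0 V.
Secondary of T₂: V = 1815.0 × 1582/1171 = 2452.1 V.
I_load = 2452.1/5110 = 0.47986 A, so P_out = 2452.1 × 0.47986 = 1176.6 W.
All ideal ⇒ P_in = P_out, so I_supply = 1176.6/415 = 2.84 A.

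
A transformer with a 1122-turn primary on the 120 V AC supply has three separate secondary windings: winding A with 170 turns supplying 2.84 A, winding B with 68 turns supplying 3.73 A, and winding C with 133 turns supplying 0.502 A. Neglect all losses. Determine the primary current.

I_p ≈ 0.716 A

V_A = 120 × 170/1122 = 18.182 V; V_B = 120 × 68/1122 = 7.2727 V; V_C = 120 × 133/1122 = 14.225 V.
P_out = V_A I_A + V_B I_B + V_C I_C = 18.182×2.84 + 7.2727×3.73 + 14.225×0.502 = 51.636 + 27.127 + 7.1407 = 85.904 W.
Ideal ⇒ P_in = P_out, so I_p = P_out/V_p = 85.904/120 = 0.716 A.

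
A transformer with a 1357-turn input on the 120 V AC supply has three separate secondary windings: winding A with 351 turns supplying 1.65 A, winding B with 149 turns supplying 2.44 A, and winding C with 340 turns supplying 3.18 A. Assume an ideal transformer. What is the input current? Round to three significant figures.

I_in ≈ 1.49 A

V_A = 120 × 351/1357 = 31.039 V; V_B = 120 × 149/1357 = 13.176 V; V_C = 120 × 340/1357 = 30.066 V.
P_out = V_A I_A + V_B I_B + V_C I_C = 31.039×1.65 + 13.176×2.44 + 30.066×3.18 = 51.214 + 32.150 + 95.611 = 178.98 W.
Ideal ⇒ P_in = P_out, so I_in = P_out/V_in = 178.98/120 = 1.49 A.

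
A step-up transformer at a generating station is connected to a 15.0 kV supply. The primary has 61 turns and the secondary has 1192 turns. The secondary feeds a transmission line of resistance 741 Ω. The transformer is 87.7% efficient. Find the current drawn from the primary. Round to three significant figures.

V_s = 15000 × 1192/61 = 293110 V.
I_s = V_s/R = 293110/741 = 395.57 A.
P_out = V_s I_s = 293110 × 395.57 = 1.1595×10^8 W.
P_in = P_out/η = 1.1595×10^8/0.877 = 1.3221×10^8 W.
I_p = P_in/V_p = 1.3221×10^8/15000 = 8810 A.

I_p ≈ 8810 A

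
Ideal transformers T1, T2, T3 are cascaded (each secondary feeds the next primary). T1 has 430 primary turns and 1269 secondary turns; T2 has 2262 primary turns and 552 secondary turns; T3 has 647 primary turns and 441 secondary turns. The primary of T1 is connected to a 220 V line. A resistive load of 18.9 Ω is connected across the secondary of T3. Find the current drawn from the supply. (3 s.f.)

I_supply ≈ 2.80 A

Secondary of T1: V = 220.00 × 1269/430 = 649.26 V.
Secondary of T2: V = 649.26 × 552/2262 = 158.44 V.
Secondary of T3: V = 158.44 × 441/647 = 107.99 V.
I_load = 107.99/18.9 = 5.7139 A, so P_out = 107.99 × 5.7139 = 617.07 W.
All ideal ⇒ P_in = P_out, so I_supply = 617.07/220 = 2.80 A.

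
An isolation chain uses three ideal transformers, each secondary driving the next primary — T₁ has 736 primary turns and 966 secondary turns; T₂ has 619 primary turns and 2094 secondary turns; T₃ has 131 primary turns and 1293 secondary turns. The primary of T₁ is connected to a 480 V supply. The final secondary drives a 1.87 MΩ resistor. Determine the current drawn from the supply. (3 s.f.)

Secondary of T₁: V = 480.00 × 966/736 = 630.00 V.
Secondary of T₂: V = 630.00 × 2094/619 = 2131.2 V.
Secondary of T₃: V = 2131.2 × 1293/131 = 21036 V.
I_load = 21036/(1.87×10^6) = 0.011249 A, so P_out = 21036 × 0.011249 = 236.63 W.
All ideal ⇒ P_in = P_out, so I_supply = 236.63/480 = 0.493 A.

I_supply ≈ 0.493 A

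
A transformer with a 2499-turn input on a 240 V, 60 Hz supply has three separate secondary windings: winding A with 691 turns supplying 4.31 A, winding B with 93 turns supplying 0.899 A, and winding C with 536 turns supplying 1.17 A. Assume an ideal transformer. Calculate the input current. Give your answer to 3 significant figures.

I_in ≈ 1.48 A

V_A = 240 × 691/2499 = 66.363 V; V_B = 240 × 93/2499 = 8.9316 V; V_C = 240 × 536/2499 = 51.477 V.
P_out = V_A I_A + V_B I_B + V_C I_C = 66.363×4.31 + 8.9316×0.899 + 51.477×1.17 = 286.02 + 8.0295 + 60.228 = 354.28 W.
Ideal ⇒ P_in = P_out, so I_in = P_out/V_in = 354.28/240 = 1.48 A.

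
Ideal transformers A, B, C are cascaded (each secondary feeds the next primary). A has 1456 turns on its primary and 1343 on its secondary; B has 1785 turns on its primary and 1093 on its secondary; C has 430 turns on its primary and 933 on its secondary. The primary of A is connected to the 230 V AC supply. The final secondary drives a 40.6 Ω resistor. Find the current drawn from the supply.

I_supply ≈ 8.51 A

After A: V = 230.00 × 1343/1456 = 212.15 V.
After B: V = 212.15 × 1093/1785 = 129.90 V.
After C: V = 129.90 × 933/430 = 281.86 V.
I_load = 281.86/40.6 = 6.9424 A, so P_out = 281.86 × 6.9424 = 1956.8 W.
All ideal ⇒ P_in = P_out, so I_supply = 1956.8/230 = 8.51 A.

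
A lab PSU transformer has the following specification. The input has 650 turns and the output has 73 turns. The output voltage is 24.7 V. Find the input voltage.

V_in ≈ 220 V

V_in/V_out = N_in/N_out, so V_in = 24.7 × 650/73 = 220 V.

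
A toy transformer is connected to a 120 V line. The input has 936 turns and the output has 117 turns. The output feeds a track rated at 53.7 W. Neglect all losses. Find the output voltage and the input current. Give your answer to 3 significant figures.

V_out = V_in × N_out/N_in = 120 × 117/936 = 15.000 V.
I_out = P/V_out = 53.7/15.000 = 3.5800 A.
I_in = I_out × N_out/N_in = 3.5800 × 117/936 = 0.448 A.

V_out ≈ 15.0 V, I_in ≈ 0.448 A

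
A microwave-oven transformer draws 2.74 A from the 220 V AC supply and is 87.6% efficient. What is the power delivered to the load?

P_in = V_in I_in = 220 × 2.74 = 602.80 W.
P_out = η P_in = 0.876 × 602.80 = 528 W.

P_out ≈ 528 W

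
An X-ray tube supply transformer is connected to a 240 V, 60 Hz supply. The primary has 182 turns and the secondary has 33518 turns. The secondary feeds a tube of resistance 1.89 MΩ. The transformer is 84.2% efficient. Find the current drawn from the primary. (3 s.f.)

I_p ≈ 5.12 A

V_s = 240 × 33518/182 = 44200 V.
I_s = V_s/R = 44200/(1.89×10^6) = 0.023386 A.
P_out = V_s I_s = 44200 × 0.023386 = 1033.7 W.
P_in = P_out/η = 1033.7/0.842 = 1227.6 W.
I_p = P_in/V_p = 1227.6/240 = 5.12 A.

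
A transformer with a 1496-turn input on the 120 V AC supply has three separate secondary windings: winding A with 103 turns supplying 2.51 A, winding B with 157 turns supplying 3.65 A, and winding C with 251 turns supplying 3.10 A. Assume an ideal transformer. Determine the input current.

V_A = 120 × 103/1496 = 8.2620 V; V_B = 120 × 157/1496 = 12.594 V; V_C = 120 × 251/1496 = 20.134 V.
P_out = V_A I_A + V_B I_B + V_C I_C = 8.2620×2.51 + 12.594×3.65 + 20.134×3.10 = 20.738 + 45.967 + 62.414 = 129.12 W.
Ideal ⇒ P_in = P_out, so I_in = P_out/V_in = 129.12/120 = 1.08 A.

I_in ≈ 1.08 A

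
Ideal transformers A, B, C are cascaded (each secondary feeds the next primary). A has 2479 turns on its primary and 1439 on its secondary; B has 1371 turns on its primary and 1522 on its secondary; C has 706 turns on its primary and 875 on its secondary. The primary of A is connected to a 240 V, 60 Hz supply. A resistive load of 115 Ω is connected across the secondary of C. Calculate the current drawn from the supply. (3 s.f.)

I_supply ≈ 1.33 A

Secondary of A: V = 240.00 × 1439/2479 = 139.31 V.
Secondary of B: V = 139.31 × 1522/1371 = 154.66 V.
Secondary of C: V = 154.66 × 875/706 = 191.68 V.
I_load = 191.68/115 = 1.6668 A, so P_out = 191.68 × 1.6668 = 319.49 W.
All ideal ⇒ P_in = P_out, so I_supply = 319.49/240 = 1.33 A.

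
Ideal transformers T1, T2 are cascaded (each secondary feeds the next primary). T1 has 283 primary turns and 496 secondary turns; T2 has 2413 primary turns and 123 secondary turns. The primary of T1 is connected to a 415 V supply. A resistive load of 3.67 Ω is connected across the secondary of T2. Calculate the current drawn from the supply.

I_supply ≈ 0.903 A

After T1: V = 415.00 × 496/283 = 727.35 V.
After T2: V = 727.35 × 123/2413 = 37.076 V.
I_load = 37.076/3.67 = 10.102 A, so P_out = 37.076 × 10.102 = 374.56 W.
All ideal ⇒ P_in = P_out, so I_supply = 374.56/415 = 0.903 A.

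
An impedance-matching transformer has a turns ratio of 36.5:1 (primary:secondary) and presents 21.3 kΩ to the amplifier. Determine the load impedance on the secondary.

Z_s ≈ 16.0 Ω

Z_s = Z_p/(N_p/N_s)² = 21300/36.5² = 16.0 Ω.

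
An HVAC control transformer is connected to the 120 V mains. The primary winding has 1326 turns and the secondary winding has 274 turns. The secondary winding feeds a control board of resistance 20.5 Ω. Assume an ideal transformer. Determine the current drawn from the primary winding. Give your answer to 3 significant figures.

V_s = V_p × N_s/N_p = 120 × 274/1326 = 24.796 V.
I_s = V_s/R = 24.796/20.5 = 1.2096 A.
For an ideal transformer I_p N_p = I_s N_s, so I_p = 1.2096 × 274/1326 = 0.250 A.

I_p ≈ 0.250 A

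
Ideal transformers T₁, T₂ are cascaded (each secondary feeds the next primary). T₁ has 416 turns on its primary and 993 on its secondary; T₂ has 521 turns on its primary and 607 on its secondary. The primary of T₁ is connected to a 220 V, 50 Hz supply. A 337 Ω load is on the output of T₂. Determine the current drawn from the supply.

After T₁: V = 220.00 × 993/416 = 525.14 V.
After T₂: V = 525.14 × 607/521 = 611.83 V.
I_load = 611.83/337 = 1.8155 A, so P_out = 611.83 × 1.8155 = 1110.8 W.
All ideal ⇒ P_in = P_out, so I_supply = 1110.8/220 = 5.05 A.

I_supply ≈ 5.05 A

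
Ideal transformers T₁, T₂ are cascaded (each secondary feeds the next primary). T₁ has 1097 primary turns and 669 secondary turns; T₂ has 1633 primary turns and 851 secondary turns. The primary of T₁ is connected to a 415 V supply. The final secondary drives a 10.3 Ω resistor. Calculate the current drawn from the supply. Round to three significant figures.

After T₁: V = 415.00 × 669/1097 = 253.09 V.
After T₂: V = 253.09 × 851/1633 = 131.89 V.
I_load = 131.89/10.3 = 12.805 A, so P_out = 131.89 × 12.805 = 1688.8 W.
All ideal ⇒ P_in = P_out, so I_supply = 1688.8/415 = 4.07 A.

I_supply ≈ 4.07 A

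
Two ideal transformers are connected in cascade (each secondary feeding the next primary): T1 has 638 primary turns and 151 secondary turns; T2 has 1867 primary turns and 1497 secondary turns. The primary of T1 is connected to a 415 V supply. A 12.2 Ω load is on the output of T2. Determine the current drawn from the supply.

I_supply ≈ 1.23 A

After T1: V = 415.00 × 151/638 = 98.221 V.
After T2: V = 98.221 × 1497/1867 = 78.756 V.
I_load = 78.756/12.2 = 6.4554 A, so P_out = 78.756 × 6.4554 = 508.40 W.
All ideal ⇒ P_in = P_out, so I_supply = 508.40/415 = 1.23 A.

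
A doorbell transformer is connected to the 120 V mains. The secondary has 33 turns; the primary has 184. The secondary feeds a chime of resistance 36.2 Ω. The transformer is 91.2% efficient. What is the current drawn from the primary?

I_p ≈ 0.117 A

V_s = 120 × 33/184 = 21.522 V.
I_s = V_s/R = 21.522/36.2 = 0.59452 A.
P_out = V_s I_s = 21.522 × 0.59452 = 12.795 W.
P_in = P_out/η = 12.795/0.912 = 14.030 W.
I_p = P_in/V_p = 14.030/120 = 0.117 A.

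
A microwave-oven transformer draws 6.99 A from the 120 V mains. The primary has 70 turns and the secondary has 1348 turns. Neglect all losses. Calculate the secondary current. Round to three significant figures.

I_s ≈ 0.363 A

I_s/I_p = N_p/N_s, so I_s = 6.99 × 70/1348 = 0.363 A.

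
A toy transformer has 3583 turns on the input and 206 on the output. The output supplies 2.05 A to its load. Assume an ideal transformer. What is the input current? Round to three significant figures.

For an ideal transformer I_in/I_out = N_out/N_in, so I_in = 2.05 × 206/3583 = 0.118 A.

I_in ≈ 0.118 A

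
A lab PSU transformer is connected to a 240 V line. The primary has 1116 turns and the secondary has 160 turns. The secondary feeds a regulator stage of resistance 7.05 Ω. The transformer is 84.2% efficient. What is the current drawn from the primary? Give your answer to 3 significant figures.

I_p ≈ 0.831 A

V_s = 240 × 160/1116 = 34.409 V.
I_s = V_s/R = 34.409/7.05 = 4.8807 A.
P_out = V_s I_s = 34.409 × 4.8807 = 167.94 W.
P_in = P_out/η = 167.94/0.842 = 199.45 W.
I_p = P_in/V_p = 199.45/240 = 0.831 A.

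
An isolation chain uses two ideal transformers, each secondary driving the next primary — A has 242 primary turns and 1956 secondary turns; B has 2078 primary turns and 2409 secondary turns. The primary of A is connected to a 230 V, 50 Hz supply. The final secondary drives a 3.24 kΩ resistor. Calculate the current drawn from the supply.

I_supply ≈ 6.23 A

After A: V = 230.00 × 1956/242 = 1859.0 V.
After B: V = 1859.0 × 2409/2078 = 2155.1 V.
I_load = 2155.1/3240 = 0.66516 A, so P_out = 2155.1 × 0.66516 = 1433.5 W.
All ideal ⇒ P_in = P_out, so I_supply = 1433.5/230 = 6.23 A.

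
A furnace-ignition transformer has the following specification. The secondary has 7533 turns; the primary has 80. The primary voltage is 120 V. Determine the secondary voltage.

V_s ≈ 11300 V

V_s/V_p = N_s/N_p, so V_s = 120 × 7533/80 = 11300 V.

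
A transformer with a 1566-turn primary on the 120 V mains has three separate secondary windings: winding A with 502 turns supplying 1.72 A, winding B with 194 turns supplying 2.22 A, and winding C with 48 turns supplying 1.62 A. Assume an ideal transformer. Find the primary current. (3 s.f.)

I_p ≈ 0.876 A

V_A = 120 × 502/1566 = 38.467 V; V_B = 120 × 194/1566 = 14.866 V; V_C = 120 × 48/1566 = 3.6782 V.
P_out = V_A I_A + V_B I_B + V_C I_C = 38.467×1.72 + 14.866×2.22 + 3.6782×1.62 = 66.164 + 33.002 + 5.9586 = 105.12 W.
Ideal ⇒ P_in = P_out, so I_p = P_out/V_p = 105.12/120 = 0.876 A.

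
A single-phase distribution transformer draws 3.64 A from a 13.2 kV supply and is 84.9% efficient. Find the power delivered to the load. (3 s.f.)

P_in = V_p I_p = 13200 × 3.64 = 48048 W.
P_out = η P_in = 0.849 × 48048 = 40800 W.

P_out ≈ 40800 W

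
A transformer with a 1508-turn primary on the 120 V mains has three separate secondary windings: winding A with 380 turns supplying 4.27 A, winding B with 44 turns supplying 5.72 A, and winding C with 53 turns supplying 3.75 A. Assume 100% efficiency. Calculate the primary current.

I_p ≈ 1.37 A

V_A = 120 × 380/1508 = 30.239 V; V_B = 120 × 44/1508 = 3.5013 V; V_C = 120 × 53/1508 = 4.2175 V.
P_out = V_A I_A + V_B I_B + V_C I_C = 30.239×4.27 + 3.5013×5.72 + 4.2175×3.75 = 129.12 + 20.028 + 15.816 = 164.96 W.
Ideal ⇒ P_in = P_out, so I_p = P_out/V_p = 164.96/120 = 1.37 A.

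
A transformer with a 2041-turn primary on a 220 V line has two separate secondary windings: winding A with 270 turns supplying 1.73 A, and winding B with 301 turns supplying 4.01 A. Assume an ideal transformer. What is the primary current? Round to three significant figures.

I_p ≈ 0.820 A

V_A = 220 × 270/2041 = 29.103 V; V_B = 220 × 301/2041 = 32.445 V.
P_out = V_A I_A + V_B I_B = 29.103×1.73 + 32.445×4.01 = 50.349 + 130.10 = 180.45 W.
Ideal ⇒ P_in = P_out, so I_p = P_out/V_p = 180.45/220 = 0.820 A.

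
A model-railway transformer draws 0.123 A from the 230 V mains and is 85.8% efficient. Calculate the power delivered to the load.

P_in = V_in I_in = 230 × 0.123 = 28.290 W.
P_out = η P_in = 0.858 × 28.290 = 24.3 W.

P_out ≈ 24.3 W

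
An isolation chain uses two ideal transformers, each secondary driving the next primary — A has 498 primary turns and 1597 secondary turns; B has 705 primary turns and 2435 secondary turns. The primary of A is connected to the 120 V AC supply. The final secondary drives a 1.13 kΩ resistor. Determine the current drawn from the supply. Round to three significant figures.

I_supply ≈ 13.0 A

Secondary of A: V = 120.00 × 1597/498 = 384.82 V.
Secondary of B: V = 384.82 × 2435/705 = 1329.1 V.
I_load = 1329.1/1130 = 1.1762 A, so P_out = 1329.1 × 1.1762 = 1563.3 W.
All ideal ⇒ P_in = P_out, so I_supply = 1563.3/120 = 13.0 A.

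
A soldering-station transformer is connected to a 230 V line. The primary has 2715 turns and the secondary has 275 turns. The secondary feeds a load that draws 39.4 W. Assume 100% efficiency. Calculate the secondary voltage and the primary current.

V_s ≈ 23.3 V, I_p ≈ 0.171 A

V_s = V_p × N_s/N_p = 230 × 275/2715 = 23.297 V.
I_s = P/V_s = 39.4/23.297 = 1.6912 A.
I_p = I_s × N_s/N_p = 1.6912 × 275/2715 = 0.171 A.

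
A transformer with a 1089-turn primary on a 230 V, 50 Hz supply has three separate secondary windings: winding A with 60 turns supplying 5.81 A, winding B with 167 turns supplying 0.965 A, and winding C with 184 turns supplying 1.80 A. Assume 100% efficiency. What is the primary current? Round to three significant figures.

I_p ≈ 0.772 A

V_A = 230 × 60/1089 = 12.672 V; V_B = 230 × 167/1089 = 35.271 V; V_C = 230 × 184/1089 = 38.861 V.
P_out = V_A I_A + V_B I_B + V_C I_C = 12.672×5.81 + 35.271×0.965 + 38.861×1.80 = 73.625 + 34.036 + 69.950 = 177.61 W.
Ideal ⇒ P_in = P_out, so I_p = P_out/V_p = 177.61/230 = 0.772 A.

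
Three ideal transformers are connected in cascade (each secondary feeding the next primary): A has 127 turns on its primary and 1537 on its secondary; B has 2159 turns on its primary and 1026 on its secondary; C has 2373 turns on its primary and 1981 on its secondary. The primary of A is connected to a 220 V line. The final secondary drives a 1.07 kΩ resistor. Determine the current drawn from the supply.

After A: V = 220.00 × 1537/127 = 2662.5 V.
After B: V = 2662.5 × 1026/2159 = 1265.3 V.
After C: V = 1265.3 × 1981/2373 = 1056.3 V.
I_load = 1056.3/1070 = 0.98717 A, so P_out = 1056.3 × 0.98717 = 1042.7 W.
All ideal ⇒ P_in = P_out, so I_supply = 1042.7/220 = 4.74 A.

I_supply ≈ 4.74 A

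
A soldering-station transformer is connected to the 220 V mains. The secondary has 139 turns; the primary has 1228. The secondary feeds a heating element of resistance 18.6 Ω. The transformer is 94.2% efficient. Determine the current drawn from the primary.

I_p ≈ 0.161 A

V_s = 220 × 139/1228 = 24.902 V.
I_s = V_s/R = 24.902/18.6 = 1.3388 A.
P_out = V_s I_s = 24.902 × 1.3388 = 33.340 W.
P_in = P_out/η = 33.340/0.942 = 35.393 W.
I_p = P_in/V_p = 35.393/220 = 0.161 A.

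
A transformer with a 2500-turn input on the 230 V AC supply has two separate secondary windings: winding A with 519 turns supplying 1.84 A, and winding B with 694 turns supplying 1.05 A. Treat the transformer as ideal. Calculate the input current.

V_A = 230 × 519/2500 = 47.748 V; V_B = 230 × 694/2500 = 63.848 V.
P_out = V_A I_A + V_B I_B = 47.748×1.84 + 63.848×1.05 = 87.856 + 67.040 = 154.90 W.
Ideal ⇒ P_in = P_out, so I_in = P_out/V_in = 154.90/230 = 0.673 A.

I_in ≈ 0.673 A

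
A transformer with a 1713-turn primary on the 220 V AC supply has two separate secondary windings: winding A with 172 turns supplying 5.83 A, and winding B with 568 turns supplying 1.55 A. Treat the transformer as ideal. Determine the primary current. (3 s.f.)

I_p ≈ 1.10 A

V_A = 220 × 172/1713 = 22.090 V; V_B = 220 × 568/1713 = 72.948 V.
P_out = V_A I_A + V_B I_B = 22.090×5.83 + 72.948×1.55 = 128.78 + 113.07 = 241.85 W.
Ideal ⇒ P_in = P_out, so I_p = P_out/V_p = 241.85/220 = 1.10 A.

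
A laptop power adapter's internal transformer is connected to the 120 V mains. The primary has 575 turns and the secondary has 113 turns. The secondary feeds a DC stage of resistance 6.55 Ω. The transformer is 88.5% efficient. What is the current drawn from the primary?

V_s = 120 × 113/575 = 23.583 V.
I_s = V_s/R = 23.583/6.55 = 3.6004 A.
P_out = V_s I_s = 23.583 × 3.6004 = 84.907 W.
P_in = P_out/η = 84.907/0.885 = 95.940 W.
I_p = P_in/V_p = 95.940/120 = 0.799 A.

I_p ≈ 0.799 A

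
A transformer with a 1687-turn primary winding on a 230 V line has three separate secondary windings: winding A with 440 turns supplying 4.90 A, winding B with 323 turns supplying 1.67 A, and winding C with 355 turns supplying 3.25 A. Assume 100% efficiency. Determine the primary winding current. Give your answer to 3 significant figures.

V_A = 230 × 440/1687 = 59.988 V; V_B = 230 × 323/1687 = 44.037 V; V_C = 230 × 355/1687 = 48.400 V.
P_out = V_A I_A + V_B I_B + V_C I_C = 59.988×4.90 + 44.037×1.67 + 48.400×3.25 = 293.94 + 73.541 + 157.30 = 524.78 W.
Ideal ⇒ P_in = P_out, so I_p = P_out/V_p = 524.78/230 = 2.28 A.

I_p ≈ 2.28 A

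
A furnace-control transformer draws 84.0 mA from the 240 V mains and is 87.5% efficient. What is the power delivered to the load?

P_out ≈ 17.6 W

P_in = V_p I_p = 240 × 0.0840 = 20.160 W.
P_out = η P_in = 0.875 × 20.160 = 17.6 W.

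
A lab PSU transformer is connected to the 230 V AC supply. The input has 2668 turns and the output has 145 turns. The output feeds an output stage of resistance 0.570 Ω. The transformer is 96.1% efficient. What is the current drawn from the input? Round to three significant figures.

V_out = 230 × 145/2668 = 12.500 V.
I_out = V_out/R = 12.500/0.570 = 21.930 A.
P_out = V_out I_out = 12.500 × 21.930 = 274.12 W.
P_in = P_out/η = 274.12/0.961 = 285.25 W.
I_in = P_in/V_in = 285.25/230 = 1.24 A.

I_in ≈ 1.24 A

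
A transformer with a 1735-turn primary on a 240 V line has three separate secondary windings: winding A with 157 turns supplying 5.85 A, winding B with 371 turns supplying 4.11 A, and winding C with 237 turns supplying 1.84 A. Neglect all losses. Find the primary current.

I_p ≈ 1.66 A

V_A = 240 × 157/1735 = 21.718 V; V_B = 240 × 371/1735 = 51.320 V; V_C = 240 × 237/1735 = 32.784 V.
P_out = V_A I_A + V_B I_B + V_C I_C = 21.718×5.85 + 51.320×4.11 + 32.784×1.84 = 127.05 + 210.92 + 60.322 = 398.29 W.
Ideal ⇒ P_in = P_out, so I_p = P_out/V_p = 398.29/240 = 1.66 A.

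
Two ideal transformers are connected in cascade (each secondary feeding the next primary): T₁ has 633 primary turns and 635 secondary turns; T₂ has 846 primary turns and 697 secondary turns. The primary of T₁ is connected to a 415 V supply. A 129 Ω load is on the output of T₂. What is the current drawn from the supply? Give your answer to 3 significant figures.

I_supply ≈ 2.20 A

Secondary of T₁: V = 415.00 × 635/633 = 416.31 V.
Secondary of T₂: V = 416.31 × 697/846 = 342.99 V.
I_load = 342.99/129 = 2.6588 A, so P_out = 342.99 × 2.6588 = 911.95 W.
All ideal ⇒ P_in = P_out, so I_supply = 911.95/415 = 2.20 A.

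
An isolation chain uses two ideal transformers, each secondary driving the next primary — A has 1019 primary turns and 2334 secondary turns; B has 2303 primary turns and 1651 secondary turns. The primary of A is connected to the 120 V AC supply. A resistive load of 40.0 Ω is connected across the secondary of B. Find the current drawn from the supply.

After A: V = 120.00 × 2334/1019 = 274.86 V.
After B: V = 274.86 × 1651/2303 = 197.04 V.
I_load = 197.04/40.0 = 4.9261 A, so P_out = 197.04 × 4.9261 = 970.65 W.
All ideal ⇒ P_in = P_out, so I_supply = 970.65/120 = 8.09 A.

I_supply ≈ 8.09 A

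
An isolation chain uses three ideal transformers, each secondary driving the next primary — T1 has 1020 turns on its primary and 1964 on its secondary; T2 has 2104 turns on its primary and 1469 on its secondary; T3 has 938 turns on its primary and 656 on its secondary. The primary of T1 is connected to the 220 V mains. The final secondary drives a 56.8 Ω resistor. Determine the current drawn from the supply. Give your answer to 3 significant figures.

I_supply ≈ 3.42 A

After T1: V = 220.00 × 1964/1020 = 423.61 V.
After T2: V = 423.61 × 1469/2104 = 295.76 V.
After T3: V = 295.76 × 656/938 = 206.84 V.
I_load = 206.84/56.8 = 3.6416 A, so P_out = 206.84 × 3.6416 = 753.24 W.
All ideal ⇒ P_in = P_out, so I_supply = 753.24/220 = 3.42 A.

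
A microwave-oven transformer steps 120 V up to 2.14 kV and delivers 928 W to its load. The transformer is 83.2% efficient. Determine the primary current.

I_p ≈ 9.29 A

P_in = P_out/η = 928/0.832 = 1115.4 W.
I_p = P_in/V_p = 1115.4/120 = 9.29 A.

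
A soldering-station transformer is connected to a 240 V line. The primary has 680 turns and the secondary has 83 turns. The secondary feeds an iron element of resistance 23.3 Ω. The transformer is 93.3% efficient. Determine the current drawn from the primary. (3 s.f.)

I_p ≈ 0.164 A

V_s = 240 × 83/680 = 29.294 V.
I_s = V_s/R = 29.294/23.3 = 1.2573 A.
P_out = V_s I_s = 29.294 × 1.2573 = 36.830 W.
P_in = P_out/η = 36.830/0.933 = 39.475 W.
I_p = P_in/V_p = 39.475/240 = 0.164 A.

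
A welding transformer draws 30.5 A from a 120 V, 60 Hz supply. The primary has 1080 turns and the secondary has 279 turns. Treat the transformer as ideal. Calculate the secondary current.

I_s ≈ 118 A

I_s/I_p = N_p/N_s, so I_s = 30.5 × 1080/279 = 118 A.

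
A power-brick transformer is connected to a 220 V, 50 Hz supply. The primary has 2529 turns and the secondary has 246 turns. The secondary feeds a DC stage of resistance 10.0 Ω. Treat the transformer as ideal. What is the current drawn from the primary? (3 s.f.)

I_p ≈ 0.208 A

V_s = V_p × N_s/N_p = 220 × 246/2529 = 21.400 V.
I_s = V_s/R = 21.400/10.0 = 2.1400 A.
For an ideal transformer I_p N_p = I_s N_s, so I_p = 2.1400 × 246/2529 = 0.208 A.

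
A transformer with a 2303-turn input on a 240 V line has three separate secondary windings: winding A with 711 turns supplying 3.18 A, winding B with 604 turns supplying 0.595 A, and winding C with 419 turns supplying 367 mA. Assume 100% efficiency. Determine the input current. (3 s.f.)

I_in ≈ 1.20 A

V_A = 240 × 711/2303 = 74.095 V; V_B = 240 × 604/2303 = 62.944 V; V_C = 240 × 419/2303 = 43.665 V.
P_out = V_A I_A + V_B I_B + V_C I_C = 74.095×3.18 + 62.944×0.595 + 43.665×0.367 = 235.62 + 37.452 + 16.025 = 289.10 W.
Ideal ⇒ P_in = P_out, so I_in = P_out/V_in = 289.10/240 = 1.20 A.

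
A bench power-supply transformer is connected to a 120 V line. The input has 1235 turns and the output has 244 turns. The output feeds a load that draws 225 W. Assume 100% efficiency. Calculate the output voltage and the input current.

V_out = V_in × N_out/N_in = 120 × 244/1235 = 23.709 V.
I_out = P/V_out = 225/23.709 = 9.4903 A.
I_in = I_out × N_out/N_in = 9.4903 × 244/1235 = 1.88 A.

V_out ≈ 23.7 V, I_in ≈ 1.88 A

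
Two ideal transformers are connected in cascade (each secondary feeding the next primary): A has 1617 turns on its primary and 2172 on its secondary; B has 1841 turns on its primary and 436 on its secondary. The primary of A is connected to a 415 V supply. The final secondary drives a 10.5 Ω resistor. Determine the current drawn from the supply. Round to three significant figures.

I_supply ≈ 4.00 A

After A: V = 415.00 × 2172/1617 = 557.44 V.
After B: V = 557.44 × 436/1841 = 132.02 V.
I_load = 132.02/10.5 = 12.573 A, so P_out = 132.02 × 12.573 = 1659.9 W.
All ideal ⇒ P_in = P_out, so I_supply = 1659.9/415 = 4.00 A.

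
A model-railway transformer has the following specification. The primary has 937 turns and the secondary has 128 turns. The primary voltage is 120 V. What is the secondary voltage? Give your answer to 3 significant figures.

V_s/V_p = N_s/N_p, so V_s = 120 × 128/937 = 16.4 V.

V_s ≈ 16.4 V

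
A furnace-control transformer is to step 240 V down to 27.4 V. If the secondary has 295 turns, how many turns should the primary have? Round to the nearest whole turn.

N_p = 2584 turns

N_p/N_s = V_p/V_s, so N_p = 295 × 240/27.4 = 2583.9 ≈ 2584 turns.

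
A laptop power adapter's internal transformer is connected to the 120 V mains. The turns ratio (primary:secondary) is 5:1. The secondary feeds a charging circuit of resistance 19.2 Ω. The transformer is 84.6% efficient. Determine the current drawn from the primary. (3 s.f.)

V_s = 120 × 1/5 = 24.000 V.
I_s = V_s/R = 24.000/19.2 = 1.2500 A.
P_out = V_s I_s = 24.000 × 1.2500 = 30.000 W.
P_in = P_out/η = 30.000/0.846 = 35.461 W.
I_p = P_in/V_p = 35.461/120 = 0.296 A.

I_p ≈ 0.296 A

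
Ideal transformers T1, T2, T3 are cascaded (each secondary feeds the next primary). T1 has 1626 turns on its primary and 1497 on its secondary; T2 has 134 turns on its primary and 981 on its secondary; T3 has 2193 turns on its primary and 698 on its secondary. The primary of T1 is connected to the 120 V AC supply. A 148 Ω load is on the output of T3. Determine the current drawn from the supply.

I_supply ≈ 3.73 A

Secondary of T1: V = 120.00 × 1497/1626 = 110.48 V.
Secondary of T2: V = 110.48 × 981/134 = 808.81 V.
Secondary of T3: V = 808.81 × 698/2193 = 257.43 V.
I_load = 257.43/148 = 1.7394 A, so P_out = 257.43 × 1.7394 = 447.78 W.
All ideal ⇒ P_in = P_out, so I_supply = 447.78/120 = 3.73 A.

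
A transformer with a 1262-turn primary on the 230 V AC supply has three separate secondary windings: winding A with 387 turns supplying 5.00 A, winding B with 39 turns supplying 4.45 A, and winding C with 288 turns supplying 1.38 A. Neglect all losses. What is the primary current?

V_A = 230 × 387/1262 = 70.531 V; V_B = 230 × 39/1262 = 7.1078 V; V_C = 230 × 288/1262 = 52.488 V.
P_out = V_A I_A + V_B I_B + V_C I_C = 70.531×5.00 + 7.1078×4.45 + 52.488×1.38 = 352.65 + 31.630 + 72.434 = 456.72 W.
Ideal ⇒ P_in = P_out, so I_p = P_out/V_p = 456.72/230 = 1.99 A.

I_p ≈ 1.99 A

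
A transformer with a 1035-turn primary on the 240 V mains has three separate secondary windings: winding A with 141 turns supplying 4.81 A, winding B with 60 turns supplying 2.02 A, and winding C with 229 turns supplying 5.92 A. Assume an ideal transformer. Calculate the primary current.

V_A = 240 × 141/1035 = 32.696 V; V_B = 240 × 60/1035 = 13.913 V; V_C = 240 × 229/1035 = 53.101 V.
P_out = V_A I_A + V_B I_B + V_C I_C = 32.696×4.81 + 13.913×2.02 + 53.101×5.92 = 157.27 + 28.104 + 314.36 = 499.73 W.
Ideal ⇒ P_in = P_out, so I_p = P_out/V_p = 499.73/240 = 2.08 A.

I_p ≈ 2.08 A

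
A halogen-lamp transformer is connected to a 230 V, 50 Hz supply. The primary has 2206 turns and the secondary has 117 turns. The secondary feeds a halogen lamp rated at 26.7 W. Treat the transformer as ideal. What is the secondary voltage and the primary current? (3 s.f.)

V_s ≈ 12.2 V, I_p ≈ 0.116 A

V_s = V_p × N_s/N_p = 230 × 117/2206 = 12.199 V.
I_s = P/V_s = 26.7/12.199 = 2.1888 A.
I_p = I_s × N_s/N_p = 2.1888 × 117/2206 = 0.116 A.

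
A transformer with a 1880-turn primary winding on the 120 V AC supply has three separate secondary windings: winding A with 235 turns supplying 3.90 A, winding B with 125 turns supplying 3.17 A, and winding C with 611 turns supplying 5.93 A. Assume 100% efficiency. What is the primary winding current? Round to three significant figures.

V_A = 120 × 235/1880 = 15.000 V; V_B = 120 × 125/1880 = 7.9787 V; V_C = 120 × 611/1880 = 39.000 V.
P_out = V_A I_A + V_B I_B + V_C I_C = 15.000×3.90 + 7.9787×3.17 + 39.000×5.93 = 58.500 + 25.293 + 231.27 = 315.06 W.
Ideal ⇒ P_in = P_out, so I_p = P_out/V_p = 315.06/120 = 2.63 A.

I_p ≈ 2.63 A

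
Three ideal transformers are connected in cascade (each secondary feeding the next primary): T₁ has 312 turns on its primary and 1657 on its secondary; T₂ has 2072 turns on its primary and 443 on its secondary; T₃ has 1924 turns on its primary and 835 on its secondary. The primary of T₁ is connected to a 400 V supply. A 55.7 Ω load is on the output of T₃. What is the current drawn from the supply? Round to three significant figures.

I_supply ≈ 1.74 A

After T₁: V = 400.00 × 1657/312 = 2124.4 V.
After T₂: V = 2124.4 × 443/2072 = 454.19 V.
After T₃: V = 454.19 × 835/1924 = 197.12 V.
I_load = 197.12/55.7 = 3.5389 A, so P_out = 197.12 × 3.5389 = 697.58 W.
All ideal ⇒ P_in = P_out, so I_supply = 697.58/400 = 1.74 A.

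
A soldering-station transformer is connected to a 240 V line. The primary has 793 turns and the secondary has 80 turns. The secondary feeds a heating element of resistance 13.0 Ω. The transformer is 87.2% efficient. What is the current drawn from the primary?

V_s = 240 × 80/793 = 24.212 V.
I_s = V_s/R = 24.212/13.0 = 1.8625 A.
P_out = V_s I_s = 24.212 × 1.8625 = 45.093 W.
P_in = P_out/η = 45.093/0.872 = 51.713 W.
I_p = P_in/V_p = 51.713/240 = 0.215 A.

I_p ≈ 0.215 A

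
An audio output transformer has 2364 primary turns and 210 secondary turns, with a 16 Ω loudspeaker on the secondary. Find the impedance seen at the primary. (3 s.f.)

Z_p ≈ 2030 Ω

Z_p = (N_p/N_s)² × Z_s = (2364/210)² × 16 = 2030 Ω.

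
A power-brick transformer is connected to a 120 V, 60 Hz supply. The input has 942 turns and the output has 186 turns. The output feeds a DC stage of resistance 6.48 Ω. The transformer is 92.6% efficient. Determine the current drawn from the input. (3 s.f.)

I_in ≈ 0.780 A

V_out = 120 × 186/942 = 23.694 V.
I_out = V_out/R = 23.694/6.48 = 3.6565 A.
P_out = V_out I_out = 23.694 × 3.6565 = 86.639 W.
P_in = P_out/η = 86.639/0.926 = 93.562 W.
I_in = P_in/V_in = 93.562/120 = 0.780 A.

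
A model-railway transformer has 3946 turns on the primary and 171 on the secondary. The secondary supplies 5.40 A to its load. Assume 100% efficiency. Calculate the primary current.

I_p ≈ 0.234 A

For an ideal transformer I_p/I_s = N_s/N_p, so I_p = 5.40 × 171/3946 = 0.234 A.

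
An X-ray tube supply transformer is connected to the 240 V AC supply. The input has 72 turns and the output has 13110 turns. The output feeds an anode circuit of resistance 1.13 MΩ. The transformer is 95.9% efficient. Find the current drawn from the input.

V_out = 240 × 13110/72 = 43700 V.
I_out = V_out/R = 43700/(1.13×10^6) = 0.038673 A.
P_out = V_out I_out = 43700 × 0.038673 = 1690.0 W.
P_in = P_out/η = 1690.0/0.959 = 1762.2 W.
I_in = P_in/V_in = 1762.2/240 = 7.34 A.

I_in ≈ 7.34 A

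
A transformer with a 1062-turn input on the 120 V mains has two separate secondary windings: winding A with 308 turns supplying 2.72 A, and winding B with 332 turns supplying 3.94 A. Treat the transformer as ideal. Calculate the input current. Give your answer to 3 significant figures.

V_A = 120 × 308/1062 = 34.802 V; V_B = 120 × 332/1062 = 37.514 V.
P_out = V_A I_A + V_B I_B = 34.802×2.72 + 37.514×3.94 = 94.662 + 147.81 = 242.47 W.
Ideal ⇒ P_in = P_out, so I_in = P_out/V_in = 242.47/120 = 2.02 A.

I_in ≈ 2.02 A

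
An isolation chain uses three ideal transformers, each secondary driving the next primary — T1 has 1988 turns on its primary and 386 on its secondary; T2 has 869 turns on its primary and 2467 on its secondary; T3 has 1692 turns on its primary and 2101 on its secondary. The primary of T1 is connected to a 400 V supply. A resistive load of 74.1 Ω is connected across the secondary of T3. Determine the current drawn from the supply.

After T1: V = 400.00 × 386/1988 = 77.666 V.
After T2: V = 77.666 × 2467/869 = 220.49 V.
After T3: V = 220.49 × 2101/1692 = 273.78 V.
I_load = 273.78/74.1 = 3.6948 A, so P_out = 273.78 × 3.6948 = 1011.6 W.
All ideal ⇒ P_in = P_out, so I_supply = 1011.6/400 = 2.53 A.

I_supply ≈ 2.53 A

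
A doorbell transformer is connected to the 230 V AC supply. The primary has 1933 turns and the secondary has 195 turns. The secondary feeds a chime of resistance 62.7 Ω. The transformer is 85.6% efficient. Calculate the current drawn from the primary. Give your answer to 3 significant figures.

I_p ≈ 0.0436 A

V_s = 230 × 195/1933 = 23.202 V.
I_s = V_s/R = 23.202/62.7 = 0.37005 A.
P_out = V_s I_s = 23.202 × 0.37005 = 8.5861 W.
P_in = P_out/η = 8.5861/0.856 = 10.030 W.
I_p = P_in/V_p = 10.030/230 = 0.0436 A.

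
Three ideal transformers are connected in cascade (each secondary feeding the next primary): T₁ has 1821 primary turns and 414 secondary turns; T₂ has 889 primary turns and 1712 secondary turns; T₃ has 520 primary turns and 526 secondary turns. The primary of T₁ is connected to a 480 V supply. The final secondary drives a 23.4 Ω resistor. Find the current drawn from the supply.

I_supply ≈ 4.02 A

After T₁: V = 480.00 × 414/1821 = 109.13 V.
After T₂: V = 109.13 × 1712/889 = 210.15 V.
After T₃: V = 210.15 × 526/520 = 212.58 V.
I_load = 212.58/23.4 = 9.0845 A, so P_out = 212.58 × 9.0845 = 1931.2 W.
All ideal ⇒ P_in = P_out, so I_supply = 1931.2/480 = 4.02 A.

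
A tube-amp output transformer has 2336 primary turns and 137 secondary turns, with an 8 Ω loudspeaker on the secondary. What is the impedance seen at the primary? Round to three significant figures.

Z_p = (N_p/N_s)² × Z_s = (2336/137)² × 8 = 2330 Ω.

Z_p ≈ 2330 Ω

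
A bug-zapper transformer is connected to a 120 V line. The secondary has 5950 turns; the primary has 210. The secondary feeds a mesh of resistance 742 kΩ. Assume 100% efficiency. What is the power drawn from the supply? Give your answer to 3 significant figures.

V_s = V_p × N_s/N_p = 120 × 5950/210 = 3400.0 V.
I_s = V_s/R = 3400.0/742000 = 0.0045822 A.
I_p = I_s × N_s/N_p = 0.0045822 × 5950/210 = 0.12983 A.
P = V_p I_p = 120 × 0.12983 = 15.6 W.

P ≈ 15.6 W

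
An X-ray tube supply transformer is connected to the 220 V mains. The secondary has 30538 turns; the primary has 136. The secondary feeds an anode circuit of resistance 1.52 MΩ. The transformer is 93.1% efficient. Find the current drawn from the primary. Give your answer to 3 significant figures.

I_p ≈ 7.84 A

V_s = 220 × 30538/136 = 49400 V.
I_s = V_s/R = 49400/(1.52×10^6) = 0.032500 A.
P_out = V_s I_s = 49400 × 0.032500 = 1605.5 W.
P_in = P_out/η = 1605.5/0.931 = 1724.5 W.
I_p = P_in/V_p = 1724.5/220 = 7.84 A.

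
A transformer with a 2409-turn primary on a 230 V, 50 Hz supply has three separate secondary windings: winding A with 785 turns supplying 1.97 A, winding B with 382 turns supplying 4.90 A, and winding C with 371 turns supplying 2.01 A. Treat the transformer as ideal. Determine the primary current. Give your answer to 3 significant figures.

V_A = 230 × 785/2409 = 74.948 V; V_B = 230 × 382/2409 = 36.472 V; V_C = 230 × 371/2409 = 35.421 V.
P_out = V_A I_A + V_B I_B + V_C I_C = 74.948×1.97 + 36.472×4.90 + 35.421×2.01 = 147.65 + 178.71 + 71.197 = 397.56 W.
Ideal ⇒ P_in = P_out, so I_p = P_out/V_p = 397.56/230 = 1.73 A.

I_p ≈ 1.73 A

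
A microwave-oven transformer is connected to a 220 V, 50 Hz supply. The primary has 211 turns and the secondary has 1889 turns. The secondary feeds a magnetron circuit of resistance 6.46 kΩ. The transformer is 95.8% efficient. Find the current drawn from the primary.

V_s = 220 × 1889/211 = 1969.6 V.
I_s = V_s/R = 1969.6/6460 = 0.30489 A.
P_out = V_s I_s = 1969.6 × 0.30489 = 600.50 W.
P_in = P_out/η = 600.50/0.958 = 626.83 W.
I_p = P_in/V_p = 626.83/220 = 2.85 A.

I_p ≈ 2.85 A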